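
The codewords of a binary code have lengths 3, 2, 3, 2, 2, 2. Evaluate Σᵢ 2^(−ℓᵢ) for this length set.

With common denominator 2^3 = 8: Σ 2^(−ℓᵢ) = 1/8 + 2/8 + 1/8 + 2/8 + 2/8 + 2/8 = 10/8 = 1.25.

1.25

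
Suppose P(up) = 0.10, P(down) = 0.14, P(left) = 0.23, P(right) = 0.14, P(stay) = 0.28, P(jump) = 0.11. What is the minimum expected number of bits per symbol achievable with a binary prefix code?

Repeatedly combine the two least-probable nodes; the expected code length is the sum of the merged weights.
merge 1/10 + 11/100 → 21/100
merge 7/50 + 7/50 → 7/25
merge 21/100 + 23/100 → 11/25
merge 7/25 + 7/25 → 14/25
merge 11/25 + 14/25 → 1
L = 21/100 + 7/25 + 11/25 + 14/25 + 1 = 249/100 = 2.49 bits/symbol.

2.49 bits/symbol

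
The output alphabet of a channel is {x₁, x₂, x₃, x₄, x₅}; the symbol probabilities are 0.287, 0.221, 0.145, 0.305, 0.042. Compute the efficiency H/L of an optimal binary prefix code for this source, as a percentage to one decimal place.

96.8%

Entropy H = −Σ p log₂ p ≈ 2.1167 bits.
Huffman merges: 21/500+29/200→187/1000; 187/1000+221/1000→51/125; 287/1000+61/200→74/125; 51/125+74/125→1. L = 2187/1000 ≈ 2.1870.
Efficiency = H/L = 2.1167/2.1870 = 96.8%.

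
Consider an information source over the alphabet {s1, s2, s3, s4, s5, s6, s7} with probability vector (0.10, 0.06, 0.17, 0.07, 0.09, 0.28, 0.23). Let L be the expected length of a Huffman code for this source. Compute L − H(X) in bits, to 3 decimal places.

Entropy H = −Σ p log₂ p ≈ 2.5934 bits.
Huffman merges: 3/50+7/100→13/100; 9/100+1/10→19/100; 13/100+17/100→3/10; 19/100+23/100→21/50; 7/25+3/10→29/50; 21/50+29/50→1. L = 131/50 ≈ 2.6200.
L − H = 2.6200 − 2.5934 = 0.027 bits.

0.027 bits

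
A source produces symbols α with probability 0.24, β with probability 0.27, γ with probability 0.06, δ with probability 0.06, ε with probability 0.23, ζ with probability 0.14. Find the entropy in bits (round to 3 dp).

2.376 bits

H = −Σ pᵢ log₂ pᵢ.
−0.24·log₂(0.24) = 0.4941
−0.27·log₂(0.27) = 0.5100
−0.06·log₂(0.06) = 0.2435
−0.06·log₂(0.06) = 0.2435
−0.23·log₂(0.23) = 0.4877
−0.14·log₂(0.14) = 0.3971
Sum ≈ 2.3760 → 2.376 bits.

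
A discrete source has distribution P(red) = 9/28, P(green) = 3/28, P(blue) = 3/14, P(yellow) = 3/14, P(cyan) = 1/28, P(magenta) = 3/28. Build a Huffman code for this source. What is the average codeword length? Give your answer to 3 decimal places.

Repeatedly combine the two least-probable nodes; the expected code length is the sum of the merged weights.
merge 1/28 + 3/28 → 1/7
merge 3/28 + 1/7 → 1/4
merge 3/14 + 3/14 → 3/7
merge 1/4 + 9/28 → 4/7
merge 3/7 + 4/7 → 1
L = 1/7 + 1/4 + 3/7 + 4/7 + 1 = 67/28 ≈ 2.393 bits/symbol.

2.393 bits/symbol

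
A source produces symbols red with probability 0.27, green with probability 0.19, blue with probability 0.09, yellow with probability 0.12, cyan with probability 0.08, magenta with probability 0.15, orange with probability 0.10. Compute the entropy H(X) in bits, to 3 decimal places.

2.679 bits

H = −Σ pᵢ log₂ pᵢ.
−0.27·log₂(0.27) = 0.5100
−0.19·log₂(0.19) = 0.4552
−0.09·log₂(0.09) = 0.3127
−0.12·log₂(0.12) = 0.3671
−0.08·log₂(0.08) = 0.2915
−0.15·log₂(0.15) = 0.4105
−0.10·log₂(0.10) = 0.3322
Sum ≈ 2.6792 → 2.679 bits.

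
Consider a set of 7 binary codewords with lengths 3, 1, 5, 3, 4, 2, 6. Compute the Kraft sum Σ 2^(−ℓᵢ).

1.109375

With common denominator 2^6 = 64: Σ 2^(−ℓᵢ) = 8/64 + 32/64 + 2/64 + 8/64 + 4/64 + 16/64 + 1/64 = 71/64 = 1.109375.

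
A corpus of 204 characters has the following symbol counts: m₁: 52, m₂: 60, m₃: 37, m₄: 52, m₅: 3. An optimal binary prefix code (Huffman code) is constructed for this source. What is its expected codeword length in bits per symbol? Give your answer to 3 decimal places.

2.196 bits/symbol

Probabilities are the counts divided by 204.
Repeatedly combine the two least-probable nodes; the expected code length is the sum of the merged weights.
merge 1/68 + 37/204 → 10/51
merge 10/51 + 13/51 → 23/51
merge 13/51 + 5/17 → 28/51
merge 23/51 + 28/51 → 1
L = 10/51 + 23/51 + 28/51 + 1 = 112/51 ≈ 2.196 bits/symbol.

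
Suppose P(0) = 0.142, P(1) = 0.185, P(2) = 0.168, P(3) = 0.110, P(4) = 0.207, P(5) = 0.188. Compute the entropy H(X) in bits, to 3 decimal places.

2.557 bits

H = −Σ pᵢ log₂ pᵢ.
−0.142·log₂(0.142) = 0.3999
−0.185·log₂(0.185) = 0.4504
−0.168·log₂(0.168) = 0.4323
−0.110·log₂(0.110) = 0.3503
−0.207·log₂(0.207) = 0.4704
−0.188·log₂(0.188) = 0.4533
Sum ≈ 2.5565 → 2.557 bits.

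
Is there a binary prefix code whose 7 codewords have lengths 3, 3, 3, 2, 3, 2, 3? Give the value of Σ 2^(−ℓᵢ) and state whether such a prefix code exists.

1.125; no

With common denominator 2^3 = 8: Σ 2^(−ℓᵢ) = 1/8 + 1/8 + 1/8 + 2/8 + 1/8 + 2/8 + 1/8 = 9/8 = 1.125.
Kraft's inequality requires Σ ≤ 1; here Σ = 1.125 > 1, so no such prefix code exists.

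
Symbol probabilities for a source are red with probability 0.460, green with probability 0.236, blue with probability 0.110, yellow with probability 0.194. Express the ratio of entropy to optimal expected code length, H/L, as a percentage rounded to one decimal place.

98.5%

Entropy H = −Σ p log₂ p ≈ 1.8162 bits.
Huffman merges: 11/100+97/500→38/125; 59/250+38/125→27/50; 23/50+27/50→1. L = 461/250 ≈ 1.8440.
Efficiency = H/L = 1.8162/1.8440 = 98.5%.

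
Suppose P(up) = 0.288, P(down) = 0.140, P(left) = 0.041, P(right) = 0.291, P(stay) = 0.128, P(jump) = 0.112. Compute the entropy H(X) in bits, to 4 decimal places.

H = −Σ pᵢ log₂ pᵢ.
−0.288·log₂(0.288) = 0.5172
−0.140·log₂(0.140) = 0.3971
−0.041·log₂(0.041) = 0.1889
−0.291·log₂(0.291) = 0.5182
−0.128·log₂(0.128) = 0.3796
−0.112·log₂(0.112) = 0.3537
Sum ≈ 2.3549 → 2.3549 bits.

2.3549 bits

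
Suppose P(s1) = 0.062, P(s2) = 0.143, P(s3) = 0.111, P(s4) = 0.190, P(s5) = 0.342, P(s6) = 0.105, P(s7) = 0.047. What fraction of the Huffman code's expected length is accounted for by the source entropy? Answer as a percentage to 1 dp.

Entropy H = −Σ p log₂ p ≈ 2.5353 bits.
Huffman merges: 47/1000+31/500→109/1000; 21/200+109/1000→107/500; 111/1000+143/1000→127/500; 19/100+107/500→101/250; 127/500+171/500→149/250; 101/250+149/250→1. L = 2577/1000 ≈ 2.5770.
Efficiency = H/L = 2.5353/2.5770 = 98.4%.

98.4%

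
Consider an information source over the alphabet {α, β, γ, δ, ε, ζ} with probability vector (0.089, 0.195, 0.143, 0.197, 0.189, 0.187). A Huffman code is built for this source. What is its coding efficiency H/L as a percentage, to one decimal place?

97.4%

Entropy H = −Σ p log₂ p ≈ 2.5401 bits.
Huffman merges: 89/1000+143/1000→29/125; 187/1000+189/1000→47/125; 39/200+197/1000→49/125; 29/125+47/125→76/125; 49/125+76/125→1. L = 326/125 ≈ 2.6080.
Efficiency = H/L = 2.5401/2.6080 = 97.4%.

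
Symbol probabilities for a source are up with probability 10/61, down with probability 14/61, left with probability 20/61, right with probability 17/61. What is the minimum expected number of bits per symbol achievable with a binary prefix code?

Repeatedly combine the two least-probable nodes; the expected code length is the sum of the merged weights.
merge 10/61 + 14/61 → 24/61
merge 17/61 + 20/61 → 37/61
merge 24/61 + 37/61 → 1
L = 24/61 + 37/61 + 1 = 2 bits/symbol.

2 bits/symbol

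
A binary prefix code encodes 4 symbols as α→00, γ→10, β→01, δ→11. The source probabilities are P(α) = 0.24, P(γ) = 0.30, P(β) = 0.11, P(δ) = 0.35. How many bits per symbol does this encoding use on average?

L̄ = Σ pᵢ·ℓᵢ = 0.24·2 + 0.30·2 + 0.11·2 + 0.35·2 = 2 bits/symbol.

2 bits/symbol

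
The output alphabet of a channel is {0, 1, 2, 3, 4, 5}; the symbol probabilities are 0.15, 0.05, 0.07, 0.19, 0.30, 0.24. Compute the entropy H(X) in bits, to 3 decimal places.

2.366 bits

H = −Σ pᵢ log₂ pᵢ.
−0.15·log₂(0.15) = 0.4105
−0.05·log₂(0.05) = 0.2161
−0.07·log₂(0.07) = 0.2686
−0.19·log₂(0.19) = 0.4552
−0.30·log₂(0.30) = 0.5211
−0.24·log₂(0.24) = 0.4941
Sum ≈ 2.3656 → 2.366 bits.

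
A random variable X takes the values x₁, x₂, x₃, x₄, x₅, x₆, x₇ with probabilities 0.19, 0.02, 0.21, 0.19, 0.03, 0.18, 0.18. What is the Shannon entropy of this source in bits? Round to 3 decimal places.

2.539 bits

H = −Σ pᵢ log₂ pᵢ.
−0.19·log₂(0.19) = 0.4552
−0.02·log₂(0.02) = 0.1129
−0.21·log₂(0.21) = 0.4728
−0.19·log₂(0.19) = 0.4552
−0.03·log₂(0.03) = 0.1518
−0.18·log₂(0.18) = 0.4453
−0.18·log₂(0.18) = 0.4453
Sum ≈ 2.5385 → 2.539 bits.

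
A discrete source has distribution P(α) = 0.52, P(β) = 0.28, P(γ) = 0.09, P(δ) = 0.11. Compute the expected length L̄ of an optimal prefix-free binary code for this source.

1.68 bits/symbol

Repeatedly combine the two least-probable nodes; the expected code length is the sum of the merged weights.
merge 9/100 + 11/100 → 1/5
merge 1/5 + 7/25 → 12/25
merge 12/25 + 13/25 → 1
L = 1/5 + 12/25 + 1 = 42/25 = 1.68 bits/symbol.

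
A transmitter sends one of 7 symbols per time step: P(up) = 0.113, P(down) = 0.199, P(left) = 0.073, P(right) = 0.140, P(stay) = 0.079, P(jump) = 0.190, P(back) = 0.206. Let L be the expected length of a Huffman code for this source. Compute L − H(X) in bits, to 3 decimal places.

Entropy H = −Σ p log₂ p ≈ 2.7058 bits.
Huffman merges: 73/1000+79/1000→19/125; 113/1000+7/50→253/1000; 19/125+19/100→171/500; 199/1000+103/500→81/200; 253/1000+171/500→119/200; 81/200+119/200→1. L = 2747/1000 ≈ 2.7470.
L − H = 2.7470 − 2.7058 = 0.041 bits.

0.041 bits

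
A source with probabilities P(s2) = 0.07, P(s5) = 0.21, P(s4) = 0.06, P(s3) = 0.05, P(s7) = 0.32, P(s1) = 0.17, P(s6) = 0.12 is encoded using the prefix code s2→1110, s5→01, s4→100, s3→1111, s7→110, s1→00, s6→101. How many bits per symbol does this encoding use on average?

L̄ = Σ pᵢ·ℓᵢ = 0.07·4 + 0.21·2 + 0.06·3 + 0.05·4 + 0.32·3 + 0.17·2 + 0.12·3 = 2.74 bits/symbol.

2.74 bits/symbol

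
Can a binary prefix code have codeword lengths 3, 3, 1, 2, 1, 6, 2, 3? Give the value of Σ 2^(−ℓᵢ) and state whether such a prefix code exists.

With common denominator 2^6 = 64: Σ 2^(−ℓᵢ) = 8/64 + 8/64 + 32/64 + 16/64 + 32/64 + 1/64 + 16/64 + 8/64 = 121/64 = 1.890625.
Kraft's inequality requires Σ ≤ 1; here Σ = 1.890625 > 1, so no such prefix code exists.

1.890625; no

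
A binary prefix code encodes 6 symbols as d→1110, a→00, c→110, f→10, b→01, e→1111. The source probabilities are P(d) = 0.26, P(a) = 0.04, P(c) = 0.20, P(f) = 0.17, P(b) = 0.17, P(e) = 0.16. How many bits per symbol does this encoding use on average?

L̄ = Σ pᵢ·ℓᵢ = 0.26·4 + 0.04·2 + 0.20·3 + 0.17·2 + 0.17·2 + 0.16·4 = 3.04 bits/symbol.

3.04 bits/symbol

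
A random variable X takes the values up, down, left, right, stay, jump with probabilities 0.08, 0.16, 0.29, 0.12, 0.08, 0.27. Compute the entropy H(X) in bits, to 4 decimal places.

2.4010 bits

H = −Σ pᵢ log₂ pᵢ.
−0.08·log₂(0.08) = 0.2915
−0.16·log₂(0.16) = 0.4230
−0.29·log₂(0.29) = 0.5179
−0.12·log₂(0.12) = 0.3671
−0.08·log₂(0.08) = 0.2915
−0.27·log₂(0.27) = 0.5100
Sum ≈ 2.4010 → 2.4010 bits.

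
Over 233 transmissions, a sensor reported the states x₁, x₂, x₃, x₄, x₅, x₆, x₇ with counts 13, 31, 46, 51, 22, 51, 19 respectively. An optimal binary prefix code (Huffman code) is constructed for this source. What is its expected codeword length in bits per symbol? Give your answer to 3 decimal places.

2.700 bits/symbol

Probabilities are the counts divided by 233.
Repeatedly combine the two least-probable nodes; the expected code length is the sum of the merged weights.
merge 13/233 + 19/233 → 32/233
merge 22/233 + 31/233 → 53/233
merge 32/233 + 46/233 → 78/233
merge 51/233 + 51/233 → 102/233
merge 53/233 + 78/233 → 131/233
merge 102/233 + 131/233 → 1
L = 32/233 + 53/233 + 78/233 + 102/233 + 131/233 + 1 = 629/233 ≈ 2.700 bits/symbol.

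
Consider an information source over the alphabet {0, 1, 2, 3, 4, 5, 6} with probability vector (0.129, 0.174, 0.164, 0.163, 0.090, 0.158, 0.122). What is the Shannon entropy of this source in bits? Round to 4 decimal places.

2.7780 bits

H = −Σ pᵢ log₂ pᵢ.
−0.129·log₂(0.129) = 0.3811
−0.174·log₂(0.174) = 0.4390
−0.164·log₂(0.164) = 0.4278
−0.163·log₂(0.163) = 0.4266
−0.090·log₂(0.090) = 0.3127
−0.158·log₂(0.158) = 0.4206
−0.122·log₂(0.122) = 0.3703
Sum ≈ 2.7780 → 2.7780 bits.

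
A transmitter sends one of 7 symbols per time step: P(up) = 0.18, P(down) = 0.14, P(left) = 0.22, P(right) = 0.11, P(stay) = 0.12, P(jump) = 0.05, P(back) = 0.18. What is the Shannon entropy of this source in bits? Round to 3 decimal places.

2.702 bits

H = −Σ pᵢ log₂ pᵢ.
−0.18·log₂(0.18) = 0.4453
−0.14·log₂(0.14) = 0.3971
−0.22·log₂(0.22) = 0.4806
−0.11·log₂(0.11) = 0.3503
−0.12·log₂(0.12) = 0.3671
−0.05·log₂(0.05) = 0.2161
−0.18·log₂(0.18) = 0.4453
Sum ≈ 2.7017 → 2.702 bits.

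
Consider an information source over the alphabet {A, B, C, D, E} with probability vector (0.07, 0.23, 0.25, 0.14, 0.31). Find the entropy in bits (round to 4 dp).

2.1771 bits

H = −Σ pᵢ log₂ pᵢ.
−0.07·log₂(0.07) = 0.2686
−0.23·log₂(0.23) = 0.4877
−0.25·log₂(0.25) = 0.5000
−0.14·log₂(0.14) = 0.3971
−0.31·log₂(0.31) = 0.5238
Sum ≈ 2.1771 → 2.1771 bits.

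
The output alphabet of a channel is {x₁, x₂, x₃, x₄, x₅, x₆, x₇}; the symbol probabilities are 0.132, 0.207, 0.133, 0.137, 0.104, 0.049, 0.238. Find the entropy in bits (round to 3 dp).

H = −Σ pᵢ log₂ pᵢ.
−0.132·log₂(0.132) = 0.3856
−0.207·log₂(0.207) = 0.4704
−0.133·log₂(0.133) = 0.3871
−0.137·log₂(0.137) = 0.3929
−0.104·log₂(0.104) = 0.3396
−0.049·log₂(0.049) = 0.2132
−0.238·log₂(0.238) = 0.4929
Sum ≈ 2.6817 → 2.682 bits.

2.682 bits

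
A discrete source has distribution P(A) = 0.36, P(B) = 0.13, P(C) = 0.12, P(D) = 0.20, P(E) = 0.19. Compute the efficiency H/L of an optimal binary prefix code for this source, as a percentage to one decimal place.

97.8%

Entropy H = −Σ p log₂ p ≈ 2.1999 bits.
Huffman merges: 3/25+13/100→1/4; 19/100+1/5→39/100; 1/4+9/25→61/100; 39/100+61/100→1. L = 9/4 ≈ 2.2500.
Efficiency = H/L = 2.1999/2.2500 = 97.8%.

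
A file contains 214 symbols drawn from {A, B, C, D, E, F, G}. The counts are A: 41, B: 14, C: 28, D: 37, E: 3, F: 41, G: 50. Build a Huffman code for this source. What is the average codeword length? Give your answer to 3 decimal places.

Probabilities are the counts divided by 214.
Repeatedly combine the two least-probable nodes; the expected code length is the sum of the merged weights.
merge 3/214 + 7/107 → 17/214
merge 17/214 + 14/107 → 45/214
merge 37/214 + 41/214 → 39/107
merge 41/214 + 45/214 → 43/107
merge 25/107 + 39/107 → 64/107
merge 43/107 + 64/107 → 1
L = 17/214 + 45/214 + 39/107 + 43/107 + 64/107 + 1 = 284/107 ≈ 2.654 bits/symbol.

2.654 bits/symbol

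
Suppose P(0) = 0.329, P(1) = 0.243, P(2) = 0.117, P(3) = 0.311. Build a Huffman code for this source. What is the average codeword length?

2 bits/symbol

Repeatedly combine the two least-probable nodes; the expected code length is the sum of the merged weights.
merge 117/1000 + 243/1000 → 9/25
merge 311/1000 + 329/1000 → 16/25
merge 9/25 + 16/25 → 1
L = 9/25 + 16/25 + 1 = 2 bits/symbol.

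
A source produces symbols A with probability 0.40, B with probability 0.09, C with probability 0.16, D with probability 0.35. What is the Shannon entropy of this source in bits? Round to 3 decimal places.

H = −Σ pᵢ log₂ pᵢ.
−0.40·log₂(0.40) = 0.5288
−0.09·log₂(0.09) = 0.3127
−0.16·log₂(0.16) = 0.4230
−0.35·log₂(0.35) = 0.5301
Sum ≈ 1.7945 → 1.795 bits.

1.795 bits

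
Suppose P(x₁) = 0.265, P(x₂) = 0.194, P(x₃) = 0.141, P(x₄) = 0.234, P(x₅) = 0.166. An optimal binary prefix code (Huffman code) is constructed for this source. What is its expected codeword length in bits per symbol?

Repeatedly combine the two least-probable nodes; the expected code length is the sum of the merged weights.
merge 141/1000 + 83/500 → 307/1000
merge 97/500 + 117/500 → 107/250
merge 53/200 + 307/1000 → 143/250
merge 107/250 + 143/250 → 1
L = 307/1000 + 107/250 + 143/250 + 1 = 2307/1000 = 2.307 bits/symbol.

2.307 bits/symbol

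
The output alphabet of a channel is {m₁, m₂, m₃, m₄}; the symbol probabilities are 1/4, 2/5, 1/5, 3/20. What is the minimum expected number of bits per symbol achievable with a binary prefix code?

1.95 bits/symbol

Repeatedly combine the two least-probable nodes; the expected code length is the sum of the merged weights.
merge 3/20 + 1/5 → 7/20
merge 1/4 + 7/20 → 3/5
merge 2/5 + 3/5 → 1
L = 7/20 + 3/5 + 1 = 39/20 = 1.95 bits/symbol.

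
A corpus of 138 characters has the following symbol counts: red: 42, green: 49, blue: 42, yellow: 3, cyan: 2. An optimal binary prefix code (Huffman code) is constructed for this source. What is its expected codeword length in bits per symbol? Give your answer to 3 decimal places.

Probabilities are the counts divided by 138.
Repeatedly combine the two least-probable nodes; the expected code length is the sum of the merged weights.
merge 1/69 + 1/46 → 5/138
merge 5/138 + 7/23 → 47/138
merge 7/23 + 47/138 → 89/138
merge 49/138 + 89/138 → 1
L = 5/138 + 47/138 + 89/138 + 1 = 93/46 ≈ 2.022 bits/symbol.

2.022 bits/symbol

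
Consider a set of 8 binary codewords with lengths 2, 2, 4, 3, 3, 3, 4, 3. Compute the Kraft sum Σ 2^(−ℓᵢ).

1.125

With common denominator 2^4 = 16: Σ 2^(−ℓᵢ) = 4/16 + 4/16 + 1/16 + 2/16 + 2/16 + 2/16 + 1/16 + 2/16 = 18/16 = 1.125.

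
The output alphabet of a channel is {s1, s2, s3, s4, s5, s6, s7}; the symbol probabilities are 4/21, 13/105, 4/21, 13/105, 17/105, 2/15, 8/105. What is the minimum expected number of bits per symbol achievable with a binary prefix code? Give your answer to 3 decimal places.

2.810 bits/symbol

Repeatedly combine the two least-probable nodes; the expected code length is the sum of the merged weights.
merge 8/105 + 13/105 → 1/5
merge 13/105 + 2/15 → 9/35
merge 17/105 + 4/21 → 37/105
merge 4/21 + 1/5 → 41/105
merge 9/35 + 37/105 → 64/105
merge 41/105 + 64/105 → 1
L = 1/5 + 9/35 + 37/105 + 41/105 + 64/105 + 1 = 59/21 ≈ 2.810 bits/symbol.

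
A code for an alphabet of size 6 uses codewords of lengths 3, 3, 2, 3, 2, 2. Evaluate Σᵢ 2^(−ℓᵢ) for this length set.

With common denominator 2^3 = 8: Σ 2^(−ℓᵢ) = 1/8 + 1/8 + 2/8 + 1/8 + 2/8 + 2/8 = 9/8 = 1.125.

1.125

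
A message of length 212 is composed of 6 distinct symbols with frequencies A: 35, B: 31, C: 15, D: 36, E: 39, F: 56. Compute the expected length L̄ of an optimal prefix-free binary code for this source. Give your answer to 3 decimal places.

2.552 bits/symbol

Probabilities are the counts divided by 212.
Repeatedly combine the two least-probable nodes; the expected code length is the sum of the merged weights.
merge 15/212 + 31/212 → 23/106
merge 35/212 + 9/53 → 71/212
merge 39/212 + 23/106 → 85/212
merge 14/53 + 71/212 → 127/212
merge 85/212 + 127/212 → 1
L = 23/106 + 71/212 + 85/212 + 127/212 + 1 = 541/212 ≈ 2.552 bits/symbol.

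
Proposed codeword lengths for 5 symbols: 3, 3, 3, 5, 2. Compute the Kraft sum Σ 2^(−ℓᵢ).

With common denominator 2^5 = 32: Σ 2^(−ℓᵢ) = 4/32 + 4/32 + 4/32 + 1/32 + 8/32 = 21/32 = 0.65625.

0.65625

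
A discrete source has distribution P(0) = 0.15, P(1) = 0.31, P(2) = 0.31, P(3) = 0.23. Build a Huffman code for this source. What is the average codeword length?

2 bits/symbol

Repeatedly combine the two least-probable nodes; the expected code length is the sum of the merged weights.
merge 3/20 + 23/100 → 19/50
merge 31/100 + 31/100 → 31/50
merge 19/50 + 31/50 → 1
L = 19/50 + 31/50 + 1 = 2 bits/symbol.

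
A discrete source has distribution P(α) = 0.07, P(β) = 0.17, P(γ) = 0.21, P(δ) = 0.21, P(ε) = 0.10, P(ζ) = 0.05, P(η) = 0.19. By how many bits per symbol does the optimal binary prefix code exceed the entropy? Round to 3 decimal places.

0.048 bits

Entropy H = −Σ p log₂ p ≈ 2.6523 bits.
Huffman merges: 1/20+7/100→3/25; 1/10+3/25→11/50; 17/100+19/100→9/25; 21/100+21/100→21/50; 11/50+9/25→29/50; 21/50+29/50→1. L = 27/10 ≈ 2.7000.
L − H = 2.7000 − 2.6523 = 0.048 bits.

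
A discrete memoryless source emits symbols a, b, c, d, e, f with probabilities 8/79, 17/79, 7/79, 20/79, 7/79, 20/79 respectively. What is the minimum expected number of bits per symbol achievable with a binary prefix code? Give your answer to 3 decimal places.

Repeatedly combine the two least-probable nodes; the expected code length is the sum of the merged weights.
merge 7/79 + 7/79 → 14/79
merge 8/79 + 14/79 → 22/79
merge 17/79 + 20/79 → 37/79
merge 20/79 + 22/79 → 42/79
merge 37/79 + 42/79 → 1
L = 14/79 + 22/79 + 37/79 + 42/79 + 1 = 194/79 ≈ 2.456 bits/symbol.

2.456 bits/symbol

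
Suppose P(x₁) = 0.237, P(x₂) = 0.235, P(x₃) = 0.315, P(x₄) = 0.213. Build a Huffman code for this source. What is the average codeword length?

2 bits/symbol

Repeatedly combine the two least-probable nodes; the expected code length is the sum of the merged weights.
merge 213/1000 + 47/200 → 56/125
merge 237/1000 + 63/200 → 69/125
merge 56/125 + 69/125 → 1
L = 56/125 + 69/125 + 1 = 2 bits/symbol.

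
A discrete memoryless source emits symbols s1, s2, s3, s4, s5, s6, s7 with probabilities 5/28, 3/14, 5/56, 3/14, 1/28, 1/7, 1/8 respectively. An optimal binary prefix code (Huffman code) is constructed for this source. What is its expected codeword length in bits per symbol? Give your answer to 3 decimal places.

Repeatedly combine the two least-probable nodes; the expected code length is the sum of the merged weights.
merge 1/28 + 5/56 → 1/8
merge 1/8 + 1/8 → 1/4
merge 1/7 + 5/28 → 9/28
merge 3/14 + 3/14 → 3/7
merge 1/4 + 9/28 → 4/7
merge 3/7 + 4/7 → 1
L = 1/8 + 1/4 + 9/28 + 3/7 + 4/7 + 1 = 151/56 ≈ 2.696 bits/symbol.

2.696 bits/symbol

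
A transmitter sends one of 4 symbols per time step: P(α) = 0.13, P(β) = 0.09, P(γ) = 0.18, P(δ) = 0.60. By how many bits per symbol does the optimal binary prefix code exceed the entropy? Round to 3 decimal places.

Entropy H = −Σ p log₂ p ≈ 1.5828 bits.
Huffman merges: 9/100+13/100→11/50; 9/50+11/50→2/5; 2/5+3/5→1. L = 81/50 ≈ 1.6200.
L − H = 1.6200 − 1.5828 = 0.037 bits.

0.037 bits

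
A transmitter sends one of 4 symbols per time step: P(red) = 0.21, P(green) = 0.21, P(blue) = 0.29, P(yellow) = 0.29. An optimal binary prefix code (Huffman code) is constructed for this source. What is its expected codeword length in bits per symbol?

Repeatedly combine the two least-probable nodes; the expected code length is the sum of the merged weights.
merge 21/100 + 21/100 → 21/50
merge 29/100 + 29/100 → 29/50
merge 21/50 + 29/50 → 1
L = 21/50 + 29/50 + 1 = 2 bits/symbol.

2 bits/symbol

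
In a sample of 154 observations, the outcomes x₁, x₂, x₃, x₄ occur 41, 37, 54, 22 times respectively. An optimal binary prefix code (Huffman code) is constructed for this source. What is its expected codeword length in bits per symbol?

Probabilities are the counts divided by 154.
Repeatedly combine the two least-probable nodes; the expected code length is the sum of the merged weights.
merge 1/7 + 37/154 → 59/154
merge 41/154 + 27/77 → 95/154
merge 59/154 + 95/154 → 1
L = 59/154 + 95/154 + 1 = 2 bits/symbol.

2 bits/symbol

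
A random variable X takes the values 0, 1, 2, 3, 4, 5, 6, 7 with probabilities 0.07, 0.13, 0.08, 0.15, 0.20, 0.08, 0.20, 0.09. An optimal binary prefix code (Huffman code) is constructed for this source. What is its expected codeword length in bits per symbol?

2.92 bits/symbol

Repeatedly combine the two least-probable nodes; the expected code length is the sum of the merged weights.
merge 7/100 + 2/25 → 3/20
merge 2/25 + 9/100 → 17/100
merge 13/100 + 3/20 → 7/25
merge 3/20 + 17/100 → 8/25
merge 1/5 + 1/5 → 2/5
merge 7/25 + 8/25 → 3/5
merge 2/5 + 3/5 → 1
L = 3/20 + 17/100 + 7/25 + 8/25 + 2/5 + 3/5 + 1 = 73/25 = 2.92 bits/symbol.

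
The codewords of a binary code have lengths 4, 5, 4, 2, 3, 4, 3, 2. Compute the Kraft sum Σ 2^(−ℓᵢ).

0.96875

With common denominator 2^5 = 32: Σ 2^(−ℓᵢ) = 2/32 + 1/32 + 2/32 + 8/32 + 4/32 + 2/32 + 4/32 + 8/32 = 31/32 = 0.96875.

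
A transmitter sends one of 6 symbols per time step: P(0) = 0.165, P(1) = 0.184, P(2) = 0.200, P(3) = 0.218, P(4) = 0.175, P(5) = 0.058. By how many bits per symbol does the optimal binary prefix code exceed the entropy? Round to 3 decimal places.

Entropy H = −Σ p log₂ p ≈ 2.5000 bits.
Huffman merges: 29/500+33/200→223/1000; 7/40+23/125→359/1000; 1/5+109/500→209/500; 223/1000+359/1000→291/500; 209/500+291/500→1. L = 1291/500 ≈ 2.5820.
L − H = 2.5820 − 2.5000 = 0.082 bits.

0.082 bits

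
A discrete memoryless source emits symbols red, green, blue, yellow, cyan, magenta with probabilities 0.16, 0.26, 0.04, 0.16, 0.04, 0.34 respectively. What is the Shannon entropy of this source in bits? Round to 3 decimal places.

2.252 bits

H = −Σ pᵢ log₂ pᵢ.
−0.16·log₂(0.16) = 0.4230
−0.26·log₂(0.26) = 0.5053
−0.04·log₂(0.04) = 0.1858
−0.16·log₂(0.16) = 0.4230
−0.04·log₂(0.04) = 0.1858
−0.34·log₂(0.34) = 0.5292
Sum ≈ 2.2520 → 2.252 bits.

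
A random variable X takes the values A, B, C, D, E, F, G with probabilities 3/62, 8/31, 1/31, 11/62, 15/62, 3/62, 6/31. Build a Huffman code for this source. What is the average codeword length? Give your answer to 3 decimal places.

2.516 bits/symbol

Repeatedly combine the two least-probable nodes; the expected code length is the sum of the merged weights.
merge 1/31 + 3/62 → 5/62
merge 3/62 + 5/62 → 4/31
merge 4/31 + 11/62 → 19/62
merge 6/31 + 15/62 → 27/62
merge 8/31 + 19/62 → 35/62
merge 27/62 + 35/62 → 1
L = 5/62 + 4/31 + 19/62 + 27/62 + 35/62 + 1 = 78/31 ≈ 2.516 bits/symbol.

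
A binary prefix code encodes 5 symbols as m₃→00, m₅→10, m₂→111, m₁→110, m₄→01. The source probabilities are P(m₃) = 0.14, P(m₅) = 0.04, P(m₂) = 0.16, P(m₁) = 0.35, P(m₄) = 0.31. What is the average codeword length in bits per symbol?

L̄ = Σ pᵢ·ℓᵢ = 0.14·2 + 0.04·2 + 0.16·3 + 0.35·3 + 0.31·2 = 2.51 bits/symbol.

2.51 bits/symbol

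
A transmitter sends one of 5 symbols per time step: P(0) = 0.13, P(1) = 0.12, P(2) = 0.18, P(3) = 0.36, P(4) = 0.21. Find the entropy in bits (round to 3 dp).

2.198 bits

H = −Σ pᵢ log₂ pᵢ.
−0.13·log₂(0.13) = 0.3826
−0.12·log₂(0.12) = 0.3671
−0.18·log₂(0.18) = 0.4453
−0.36·log₂(0.36) = 0.5306
−0.21·log₂(0.21) = 0.4728
Sum ≈ 2.1985 → 2.198 bits.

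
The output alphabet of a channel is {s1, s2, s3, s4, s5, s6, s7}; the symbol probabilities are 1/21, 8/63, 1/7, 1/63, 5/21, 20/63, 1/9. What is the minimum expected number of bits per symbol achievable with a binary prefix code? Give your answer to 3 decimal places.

Repeatedly combine the two least-probable nodes; the expected code length is the sum of the merged weights.
merge 1/63 + 1/21 → 4/63
merge 4/63 + 1/9 → 11/63
merge 8/63 + 1/7 → 17/63
merge 11/63 + 5/21 → 26/63
merge 17/63 + 20/63 → 37/63
merge 26/63 + 37/63 → 1
L = 4/63 + 11/63 + 17/63 + 26/63 + 37/63 + 1 = 158/63 ≈ 2.508 bits/symbol.

2.508 bits/symbol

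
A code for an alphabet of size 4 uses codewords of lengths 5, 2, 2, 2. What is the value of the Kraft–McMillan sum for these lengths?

With common denominator 2^5 = 32: Σ 2^(−ℓᵢ) = 1/32 + 8/32 + 8/32 + 8/32 = 25/32 = 0.78125.

0.78125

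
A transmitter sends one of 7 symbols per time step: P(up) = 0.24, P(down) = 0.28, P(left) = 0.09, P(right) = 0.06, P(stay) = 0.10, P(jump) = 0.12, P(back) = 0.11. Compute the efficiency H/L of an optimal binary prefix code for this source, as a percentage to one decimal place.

99.4%

Entropy H = −Σ p log₂ p ≈ 2.6141 bits.
Huffman merges: 3/50+9/100→3/20; 1/10+11/100→21/100; 3/25+3/20→27/100; 21/100+6/25→9/20; 27/100+7/25→11/20; 9/20+11/20→1. L = 263/100 ≈ 2.6300.
Efficiency = H/L = 2.6141/2.6300 = 99.4%.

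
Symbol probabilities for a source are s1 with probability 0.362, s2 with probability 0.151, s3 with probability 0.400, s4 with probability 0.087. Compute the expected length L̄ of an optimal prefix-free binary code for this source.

Repeatedly combine the two least-probable nodes; the expected code length is the sum of the merged weights.
merge 87/1000 + 151/1000 → 119/500
merge 119/500 + 181/500 → 3/5
merge 2/5 + 3/5 → 1
L = 119/500 + 3/5 + 1 = 919/500 = 1.838 bits/symbol.

1.838 bits/symbol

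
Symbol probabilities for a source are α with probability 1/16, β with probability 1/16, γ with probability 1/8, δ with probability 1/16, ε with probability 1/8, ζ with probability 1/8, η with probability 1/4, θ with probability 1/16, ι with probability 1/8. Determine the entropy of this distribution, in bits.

3 bits

Each probability is a power of 1/2, so log₂(1/p) is an integer.
H = Σ p·log₂(1/p) = 1/16·4 + 1/16·4 + 1/8·3 + 1/16·4 + 1/8·3 + 1/8·3 + 1/4·2 + 1/16·4 + 1/8·3 = 3 bits.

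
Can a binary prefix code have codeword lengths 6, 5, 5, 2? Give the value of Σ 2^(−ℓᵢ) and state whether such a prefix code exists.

With common denominator 2^6 = 64: Σ 2^(−ℓᵢ) = 1/64 + 2/64 + 2/64 + 16/64 = 21/64 = 0.328125.
Kraft's inequality requires Σ ≤ 1; here Σ = 0.328125 ≤ 1, so such a prefix code exists.

0.328125; yes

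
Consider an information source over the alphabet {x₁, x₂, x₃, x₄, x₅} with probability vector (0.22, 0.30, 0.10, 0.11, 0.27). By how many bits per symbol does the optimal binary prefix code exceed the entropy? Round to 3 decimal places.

Entropy H = −Σ p log₂ p ≈ 2.1942 bits.
Huffman merges: 1/10+11/100→21/100; 21/100+11/50→43/100; 27/100+3/10→57/100; 43/100+57/100→1. L = 221/100 ≈ 2.2100.
L − H = 2.2100 − 2.1942 = 0.016 bits.

0.016 bits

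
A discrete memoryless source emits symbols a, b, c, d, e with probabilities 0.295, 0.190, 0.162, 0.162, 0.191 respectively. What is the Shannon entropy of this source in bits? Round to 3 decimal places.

H = −Σ pᵢ log₂ pᵢ.
−0.295·log₂(0.295) = 0.5196
−0.190·log₂(0.190) = 0.4552
−0.162·log₂(0.162) = 0.4254
−0.162·log₂(0.162) = 0.4254
−0.191·log₂(0.191) = 0.4562
Sum ≈ 2.2818 → 2.282 bits.

2.282 bits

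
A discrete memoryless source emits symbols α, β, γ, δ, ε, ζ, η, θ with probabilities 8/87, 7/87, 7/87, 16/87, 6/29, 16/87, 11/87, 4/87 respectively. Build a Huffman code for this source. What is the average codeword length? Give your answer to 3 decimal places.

Repeatedly combine the two least-probable nodes; the expected code length is the sum of the merged weights.
merge 4/87 + 7/87 → 11/87
merge 7/87 + 8/87 → 5/29
merge 11/87 + 11/87 → 22/87
merge 5/29 + 16/87 → 31/87
merge 16/87 + 6/29 → 34/87
merge 22/87 + 31/87 → 53/87
merge 34/87 + 53/87 → 1
L = 11/87 + 5/29 + 22/87 + 31/87 + 34/87 + 53/87 + 1 = 253/87 ≈ 2.908 bits/symbol.

2.908 bits/symbol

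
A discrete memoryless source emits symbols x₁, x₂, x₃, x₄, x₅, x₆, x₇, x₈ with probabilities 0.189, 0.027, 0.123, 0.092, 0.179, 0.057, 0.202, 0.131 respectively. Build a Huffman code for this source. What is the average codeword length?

2.869 bits/symbol

Repeatedly combine the two least-probable nodes; the expected code length is the sum of the merged weights.
merge 27/1000 + 57/1000 → 21/250
merge 21/250 + 23/250 → 22/125
merge 123/1000 + 131/1000 → 127/500
merge 22/125 + 179/1000 → 71/200
merge 189/1000 + 101/500 → 391/1000
merge 127/500 + 71/200 → 609/1000
merge 391/1000 + 609/1000 → 1
L = 21/250 + 22/125 + 127/500 + 71/200 + 391/1000 + 609/1000 + 1 = 2869/1000 = 2.869 bits/symbol.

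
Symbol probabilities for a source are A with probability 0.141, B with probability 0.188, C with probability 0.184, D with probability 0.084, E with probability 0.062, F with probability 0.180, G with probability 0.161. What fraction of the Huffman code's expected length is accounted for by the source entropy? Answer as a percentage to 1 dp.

Entropy H = −Σ p log₂ p ≈ 2.7196 bits.
Huffman merges: 31/500+21/250→73/500; 141/1000+73/500→287/1000; 161/1000+9/50→341/1000; 23/125+47/250→93/250; 287/1000+341/1000→157/250; 93/250+157/250→1. L = 1387/500 ≈ 2.7740.
Efficiency = H/L = 2.7196/2.7740 = 98.0%.

98.0%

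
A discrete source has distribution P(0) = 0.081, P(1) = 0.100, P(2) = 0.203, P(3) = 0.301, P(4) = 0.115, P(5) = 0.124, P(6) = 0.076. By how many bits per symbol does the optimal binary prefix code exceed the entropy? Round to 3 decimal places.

Entropy H = −Σ p log₂ p ≈ 2.6291 bits.
Huffman merges: 19/250+81/1000→157/1000; 1/10+23/200→43/200; 31/250+157/1000→281/1000; 203/1000+43/200→209/500; 281/1000+301/1000→291/500; 209/500+291/500→1. L = 2653/1000 ≈ 2.6530.
L − H = 2.6530 − 2.6291 = 0.024 bits.

0.024 bits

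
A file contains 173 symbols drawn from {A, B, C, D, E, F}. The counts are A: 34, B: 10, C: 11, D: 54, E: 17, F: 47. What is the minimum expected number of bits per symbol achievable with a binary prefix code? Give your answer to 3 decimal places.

2.341 bits/symbol

Probabilities are the counts divided by 173.
Repeatedly combine the two least-probable nodes; the expected code length is the sum of the merged weights.
merge 10/173 + 11/173 → 21/173
merge 17/173 + 21/173 → 38/173
merge 34/173 + 38/173 → 72/173
merge 47/173 + 54/173 → 101/173
merge 72/173 + 101/173 → 1
L = 21/173 + 38/173 + 72/173 + 101/173 + 1 = 405/173 ≈ 2.341 bits/symbol.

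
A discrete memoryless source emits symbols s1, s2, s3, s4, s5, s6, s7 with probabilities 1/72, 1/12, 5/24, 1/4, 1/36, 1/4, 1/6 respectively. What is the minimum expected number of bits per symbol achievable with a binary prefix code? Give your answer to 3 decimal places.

Repeatedly combine the two least-probable nodes; the expected code length is the sum of the merged weights.
merge 1/72 + 1/36 → 1/24
merge 1/24 + 1/12 → 1/8
merge 1/8 + 1/6 → 7/24
merge 5/24 + 1/4 → 11/24
merge 1/4 + 7/24 → 13/24
merge 11/24 + 13/24 → 1
L = 1/24 + 1/8 + 7/24 + 11/24 + 13/24 + 1 = 59/24 ≈ 2.458 bits/symbol.

2.458 bits/symbol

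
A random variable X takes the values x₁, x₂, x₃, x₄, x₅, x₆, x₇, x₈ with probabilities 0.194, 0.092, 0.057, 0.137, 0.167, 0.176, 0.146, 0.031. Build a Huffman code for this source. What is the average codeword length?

Repeatedly combine the two least-probable nodes; the expected code length is the sum of the merged weights.
merge 31/1000 + 57/1000 → 11/125
merge 11/125 + 23/250 → 9/50
merge 137/1000 + 73/500 → 283/1000
merge 167/1000 + 22/125 → 343/1000
merge 9/50 + 97/500 → 187/500
merge 283/1000 + 343/1000 → 313/500
merge 187/500 + 313/500 → 1
L = 11/125 + 9/50 + 283/1000 + 343/1000 + 187/500 + 313/500 + 1 = 1447/500 = 2.894 bits/symbol.

2.894 bits/symbol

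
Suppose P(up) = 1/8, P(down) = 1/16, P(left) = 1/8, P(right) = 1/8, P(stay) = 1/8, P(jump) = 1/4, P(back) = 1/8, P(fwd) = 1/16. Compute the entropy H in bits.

2.875 bits

Each probability is a power of 1/2, so log₂(1/p) is an integer.
H = Σ p·log₂(1/p) = 1/8·3 + 1/16·4 + 1/8·3 + 1/8·3 + 1/8·3 + 1/4·2 + 1/8·3 + 1/16·4 = 2.875 bits.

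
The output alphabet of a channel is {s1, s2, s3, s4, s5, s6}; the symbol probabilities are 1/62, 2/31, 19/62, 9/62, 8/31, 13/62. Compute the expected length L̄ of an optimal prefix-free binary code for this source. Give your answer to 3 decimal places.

Repeatedly combine the two least-probable nodes; the expected code length is the sum of the merged weights.
merge 1/62 + 2/31 → 5/62
merge 5/62 + 9/62 → 7/31
merge 13/62 + 7/31 → 27/62
merge 8/31 + 19/62 → 35/62
merge 27/62 + 35/62 → 1
L = 5/62 + 7/31 + 27/62 + 35/62 + 1 = 143/62 ≈ 2.306 bits/symbol.

2.306 bits/symbol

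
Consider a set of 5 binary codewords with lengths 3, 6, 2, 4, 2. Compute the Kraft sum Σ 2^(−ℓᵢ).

0.703125

With common denominator 2^6 = 64: Σ 2^(−ℓᵢ) = 8/64 + 1/64 + 16/64 + 4/64 + 16/64 = 45/64 = 0.703125.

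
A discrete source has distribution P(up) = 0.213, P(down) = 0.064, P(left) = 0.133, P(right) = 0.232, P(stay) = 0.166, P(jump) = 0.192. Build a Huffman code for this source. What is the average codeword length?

2.555 bits/symbol

Repeatedly combine the two least-probable nodes; the expected code length is the sum of the merged weights.
merge 8/125 + 133/1000 → 197/1000
merge 83/500 + 24/125 → 179/500
merge 197/1000 + 213/1000 → 41/100
merge 29/125 + 179/500 → 59/100
merge 41/100 + 59/100 → 1
L = 197/1000 + 179/500 + 41/100 + 59/100 + 1 = 511/200 = 2.555 bits/symbol.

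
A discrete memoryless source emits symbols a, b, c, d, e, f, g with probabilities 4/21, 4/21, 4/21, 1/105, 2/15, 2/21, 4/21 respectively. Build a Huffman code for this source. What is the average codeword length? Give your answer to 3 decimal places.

2.724 bits/symbol

Repeatedly combine the two least-probable nodes; the expected code length is the sum of the merged weights.
merge 1/105 + 2/21 → 11/105
merge 11/105 + 2/15 → 5/21
merge 4/21 + 4/21 → 8/21
merge 4/21 + 4/21 → 8/21
merge 5/21 + 8/21 → 13/21
merge 8/21 + 13/21 → 1
L = 11/105 + 5/21 + 8/21 + 8/21 + 13/21 + 1 = 286/105 ≈ 2.724 bits/symbol.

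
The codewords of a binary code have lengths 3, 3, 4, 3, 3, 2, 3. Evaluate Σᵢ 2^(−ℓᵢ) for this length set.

0.9375

With common denominator 2^4 = 16: Σ 2^(−ℓᵢ) = 2/16 + 2/16 + 1/16 + 2/16 + 2/16 + 4/16 + 2/16 = 15/16 = 0.9375.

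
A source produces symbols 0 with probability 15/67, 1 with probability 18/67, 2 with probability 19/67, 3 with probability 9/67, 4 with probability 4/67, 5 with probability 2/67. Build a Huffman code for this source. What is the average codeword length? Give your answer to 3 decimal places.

Repeatedly combine the two least-probable nodes; the expected code length is the sum of the merged weights.
merge 2/67 + 4/67 → 6/67
merge 6/67 + 9/67 → 15/67
merge 15/67 + 15/67 → 30/67
merge 18/67 + 19/67 → 37/67
merge 30/67 + 37/67 → 1
L = 6/67 + 15/67 + 30/67 + 37/67 + 1 = 155/67 ≈ 2.313 bits/symbol.

2.313 bits/symbol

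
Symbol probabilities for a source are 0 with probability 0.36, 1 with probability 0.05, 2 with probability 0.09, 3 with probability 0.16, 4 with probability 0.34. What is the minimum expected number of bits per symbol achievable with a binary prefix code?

2.08 bits/symbol

Repeatedly combine the two least-probable nodes; the expected code length is the sum of the merged weights.
merge 1/20 + 9/100 → 7/50
merge 7/50 + 4/25 → 3/10
merge 3/10 + 17/50 → 16/25
merge 9/25 + 16/25 → 1
L = 7/50 + 3/10 + 16/25 + 1 = 52/25 = 2.08 bits/symbol.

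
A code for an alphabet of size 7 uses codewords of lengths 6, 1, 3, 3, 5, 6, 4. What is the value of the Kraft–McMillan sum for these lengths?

With common denominator 2^6 = 64: Σ 2^(−ℓᵢ) = 1/64 + 32/64 + 8/64 + 8/64 + 2/64 + 1/64 + 4/64 = 56/64 = 0.875.

0.875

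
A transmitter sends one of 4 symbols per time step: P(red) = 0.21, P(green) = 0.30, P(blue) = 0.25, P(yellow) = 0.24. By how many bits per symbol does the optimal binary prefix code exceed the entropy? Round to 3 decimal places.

Entropy H = −Σ p log₂ p ≈ 1.9880 bits.
Huffman merges: 21/100+6/25→9/20; 1/4+3/10→11/20; 9/20+11/20→1. L = 2 ≈ 2.0000.
L − H = 2.0000 − 1.9880 = 0.012 bits.

0.012 bits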